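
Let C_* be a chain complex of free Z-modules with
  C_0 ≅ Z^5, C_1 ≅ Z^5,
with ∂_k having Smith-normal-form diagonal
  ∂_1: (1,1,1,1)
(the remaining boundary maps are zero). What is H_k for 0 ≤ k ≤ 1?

H_0: b_0 = 5 − 0 − 4 = 1; torsion from ∂_1 factors > 1: none. So H_0 = Z.
H_1: b_1 = 5 − 4 − 0 = 1; torsion from ∂_2 factors > 1: none. So H_1 = Z.

H_0 = Z,  H_1 = Z.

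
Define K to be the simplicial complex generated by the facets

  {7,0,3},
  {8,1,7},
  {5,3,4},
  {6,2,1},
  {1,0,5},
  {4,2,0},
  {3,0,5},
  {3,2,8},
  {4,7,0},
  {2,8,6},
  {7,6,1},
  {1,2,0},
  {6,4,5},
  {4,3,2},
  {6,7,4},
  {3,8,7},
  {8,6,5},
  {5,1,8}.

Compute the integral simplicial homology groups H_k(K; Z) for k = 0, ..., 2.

H_0 ≅ Z,  H_1 ≅ Z ⊕ Z/2,  H_2 = 0.

K has 9 vertices, 27 edges, 18 triangles.
rank ∂_0 = 0, rank ∂_1 = 8 ⇒ b_0 = 9 − 0 − 8 = 1; all invariant factors of ∂_1 are 1 so no torsion. So H_0 ≅ Z.
rank ∂_1 = 8, rank ∂_2 = 18 ⇒ b_1 = 27 − 8 − 18 = 1; ∂_2 has invariant factor(s) [2] giving torsion. So H_1 ≅ Z ⊕ Z/2.
rank ∂_2 = 18, rank ∂_3 = 0 ⇒ b_2 = 18 − 18 − 0 = 0. So H_2 ≅ 0.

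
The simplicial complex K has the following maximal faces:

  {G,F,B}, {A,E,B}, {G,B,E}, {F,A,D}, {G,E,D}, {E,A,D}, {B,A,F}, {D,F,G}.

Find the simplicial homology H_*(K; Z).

Fix the vertex order A < B < D < E < F < G and write every simplex with vertices in increasing order. Then dim K = 2 and the simplices of K are:

  0-simplices (6): A, B, D, E, F, G
  1-simplices (12): AB, AD, AE, AF, BE, BF, BG, DE, DF, DG, EG, FG
  2-simplices (8): ABE, ABF, ADE, ADF, BEG, BFG, DEG, DFG

giving chain groups C_0 ≅ Z^6, C_1 ≅ Z^12, C_2 ≅ Z^8.

Boundary ∂_1: C_1 → C_0 is given by ∂[p,q] = [q] − [p]. For instance
  ∂BE = E − B.
As a 6×12 matrix over Z this has rank 5, with invariant factors (1,1,1,1,1).

∂_2: C_2 → C_1 sends each 2-simplex [p,q,r] to [q,r] − [p,r] + [p,q]. For instance
  ∂ADF = DF − AF + AD,
  ∂ABE = BE − AE + AB.
The 12×8 boundary matrix has rank 7 and Smith normal form diag(1,1,1,1,1,1,1).

From H_k ≅ ker(∂_k) / im(∂_{k+1}) we obtain:

  H_0: rank C_0 − rank ∂_1 = 6 − 5 = 1, and the invariant factors of ∂_1 are all 1, so H_0 = Z.
  H_1: rank ker ∂_1 − rank ∂_2 = (12 − 5) − 7 = 0, and the invariant factors of ∂_2 are all 1, so H_1 = 0.
  H_2: rank ker ∂_2 − rank ∂_3 = (8 − 7) − 0 = 1, and there is no ∂_3, so H_2 = Z.

As a check, the Euler characteristic is 6 − 12 + 8 = 2, which agrees with 1 − 0 + 1 = 2.

H_0 = Z,  H_1 = 0,  H_2 = Z.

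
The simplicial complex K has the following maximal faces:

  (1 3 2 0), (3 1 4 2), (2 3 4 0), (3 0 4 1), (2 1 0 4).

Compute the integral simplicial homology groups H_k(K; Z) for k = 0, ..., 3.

H_0 = Z,  H_1 = 0,  H_2 = 0,  H_3 = Z.

We work with the vertex ordering 0 < 1 < 2 < 3 < 4. The simplices of K, each written with vertices in increasing order, are:

  0-simplices (5): [0], [1], [2], [3], [4]
  1-simplices (10): [0,1], [0,2], [0,3], [0,4], [1,2], [1,3], [1,4], [2,3], [2,4], [3,4]
  2-simplices (10): [0,1,2], [0,1,3], [0,1,4], [0,2,3], [0,2,4], [0,3,4], [1,2,3], [1,2,4], [1,3,4], [2,3,4]
  3-simplices (5): [0,1,2,3], [0,1,2,4], [0,1,3,4], [0,2,3,4], [1,2,3,4]

Hence C_0 ≅ Z^5, C_1 ≅ Z^10, C_2 ≅ Z^10, C_3 ≅ Z^5.

∂_1: C_1 → C_0 is given by ∂[p,q] = [q] − [p]. For instance
  ∂[0,2] = [2] − [0].
This gives a 5×10 integer matrix of rank 4; reducing to Smith normal form yields diagonal entries (1,1,1,1).

Boundary ∂_2: C_2 → C_1 sends each 2-simplex [p,q,r] to [q,r] − [p,r] + [p,q]. For instance
  ∂[1,2,3] = [2,3] − [1,3] + [1,2],
  ∂[0,1,2] = [1,2] − [0,2] + [0,1].
This gives a 10×10 integer matrix of rank 6; reducing to Smith normal form yields diagonal entries (1,1,1,1,1,1).

∂_3: C_3 → C_2 sends each 3-simplex σ to the alternating sum Σ_i (−1)^i (σ with its i-th vertex removed). For instance
  ∂[0,2,3,4] = [2,3,4] − [0,3,4] + [0,2,4] − [0,2,3],
  ∂[0,1,3,4] = [1,3,4] − [0,3,4] + [0,1,4] − [0,1,3].
As a 10×5 matrix over Z this has rank 4, with invariant factors (1,1,1,1).

From H_k ≅ ker(∂_k) / im(∂_{k+1}) we obtain:

  H_0: rank C_0 − rank ∂_1 = 5 − 4 = 1, and the invariant factors of ∂_1 are all 1, so H_0 = Z.
  H_1: rank ker ∂_1 − rank ∂_2 = (10 − 4) − 6 = 0, and the invariant factors of ∂_2 are all 1, so H_1 = 0.
  H_2: rank ker ∂_2 − rank ∂_3 = (10 − 6) − 4 = 0, and the invariant factors of ∂_3 are all 1, so H_2 = 0.
  H_3: rank ker ∂_3 − rank ∂_4 = (5 − 4) − 0 = 1, and there is no ∂_4, so H_3 = Z.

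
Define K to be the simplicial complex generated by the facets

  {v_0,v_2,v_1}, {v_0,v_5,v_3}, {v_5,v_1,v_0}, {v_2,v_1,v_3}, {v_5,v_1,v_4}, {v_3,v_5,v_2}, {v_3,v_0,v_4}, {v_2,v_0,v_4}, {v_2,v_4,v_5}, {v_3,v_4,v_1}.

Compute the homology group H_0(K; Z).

H_0 = Z.

Fix the vertex order v_0 < v_1 < v_2 < v_3 < v_4 < v_5 and write every simplex with vertices in increasing order. Then dim K = 2 and the simplices of K are:

  0-simplices (6): [v_0], [v_1], [v_2], [v_3], [v_4], [v_5]
  1-simplices (15): (15 of them)
  2-simplices (10): [v_0,v_1,v_2], [v_0,v_1,v_5], [v_0,v_2,v_4], [v_0,v_3,v_4], [v_0,v_3,v_5], [v_1,v_2,v_3], [v_1,v_3,v_4], [v_1,v_4,v_5], [v_2,v_3,v_5], [v_2,v_4,v_5]

giving chain groups C_0 ≅ Z^6, C_1 ≅ Z^15, C_2 ≅ Z^10.

∂_1: C_1 → C_0 sends each edge [p,q] (with p < q) to q − p. For instance
  ∂[v_1,v_2] = [v_2] − [v_1].
The resulting 6×15 matrix has rank 5, and its Smith normal form has invariant factors (1,1,1,1,1).

Boundary ∂_2: C_2 → C_1 acts by ∂[p,q,r] = [q,r] − [p,r] + [p,q]. For instance
  ∂[v_2,v_4,v_5] = [v_4,v_5] − [v_2,v_5] + [v_2,v_4],
  ∂[v_0,v_1,v_2] = [v_1,v_2] − [v_0,v_2] + [v_0,v_1].
The resulting 15×10 matrix has rank 10, and its Smith normal form has invariant factors (1,1,1,1,1,1,1,1,1,2).

Reading off H_k = ker ∂_k / im ∂_{k+1}:

  H_0: rank C_0 − rank ∂_1 = 6 − 5 = 1, and the invariant factors of ∂_1 are all 1, so H_0 ≅ Z.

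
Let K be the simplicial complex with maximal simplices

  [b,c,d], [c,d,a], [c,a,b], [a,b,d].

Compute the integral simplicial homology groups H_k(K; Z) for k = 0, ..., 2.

H_0 ≅ Z,  H_1 = 0,  H_2 ≅ Z.

Fix the vertex order a < b < c < d and write every simplex with vertices in increasing order. Then dim K = 2 and the simplices of K are:

  0-simplices (4): a, b, c, d
  1-simplices (6): ab, ac, ad, bc, bd, cd
  2-simplices (4): abc, abd, acd, bcd

giving chain groups C_0 ≅ Z^4, C_1 ≅ Z^6, C_2 ≅ Z^4.

Boundary ∂_1: C_1 → C_0 sends each edge [p,q] (with p < q) to q − p. For instance
  ∂bc = c − b.
This gives a 4×6 integer matrix of rank 3; reducing to Smith normal form yields diagonal entries (1,1,1).

The boundary map ∂_2: C_2 → C_1 sends each 2-simplex [p,q,r] to [q,r] − [p,r] + [p,q]. For instance
  ∂abc = bc − ac + ab,
  ∂abd = bd − ad + ab.
This gives a 6×4 integer matrix of rank 3; reducing to Smith normal form yields diagonal entries (1,1,1).

Reading off H_k = ker ∂_k / im ∂_{k+1}:

  H_0: rank C_0 − rank ∂_1 = 4 − 3 = 1, and the invariant factors of ∂_1 are all 1, so H_0 ≅ Z.
  H_1: rank ker ∂_1 − rank ∂_2 = (6 − 3) − 3 = 0, and the invariant factors of ∂_2 are all 1, so H_1 ≅ 0.
  H_2: rank ker ∂_2 − rank ∂_3 = (4 − 3) − 0 = 1, and there is no ∂_3, so H_2 ≅ Z.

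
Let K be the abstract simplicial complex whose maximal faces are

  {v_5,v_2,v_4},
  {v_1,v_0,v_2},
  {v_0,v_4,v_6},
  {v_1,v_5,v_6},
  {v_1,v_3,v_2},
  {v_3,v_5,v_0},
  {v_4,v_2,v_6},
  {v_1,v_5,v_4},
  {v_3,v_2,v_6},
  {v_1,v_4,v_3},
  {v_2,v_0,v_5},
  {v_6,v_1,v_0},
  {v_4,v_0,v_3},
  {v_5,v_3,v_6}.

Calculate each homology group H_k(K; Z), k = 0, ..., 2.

H_0 ≅ Z,  H_1 ≅ Z^2,  H_2 ≅ Z.

Order the vertices as v_0 < v_1 < v_2 < v_3 < v_4 < v_5 < v_6. Listing each simplex with vertices in this order, K has dimension 2 with simplices:

  0-simplices (7): [v_0], [v_1], [v_2], [v_3], [v_4], [v_5], [v_6]
  1-simplices (21): (21 of them)
  2-simplices (14): (14 of them)

so the chain groups are C_0 ≅ Z^7, C_1 ≅ Z^21, C_2 ≅ Z^14.

Boundary ∂_1: C_1 → C_0 sends each edge [p,q] (with p < q) to q − p. For instance
  ∂[v_0,v_2] = [v_2] − [v_0].
This gives a 7×21 integer matrix of rank 6; reducing to Smith normal form yields diagonal entries (1,1,1,1,1,1).

Boundary ∂_2: C_2 → C_1 sends each 2-simplex [p,q,r] to [q,r] − [p,r] + [p,q]. For instance
  ∂[v_1,v_5,v_6] = [v_5,v_6] − [v_1,v_6] + [v_1,v_5],
  ∂[v_1,v_4,v_5] = [v_4,v_5] − [v_1,v_5] + [v_1,v_4].
The 21×14 boundary matrix has rank 13 and Smith normal form diag(1,1,1,1,1,1,1,1,1,1,1,1,1).

Now H_k = ker ∂_k / im ∂_{k+1}, so:

  H_0: rank C_0 − rank ∂_1 = 7 − 6 = 1, and the invariant factors of ∂_1 are all 1, so H_0 ≅ Z.
  H_1: rank ker ∂_1 − rank ∂_2 = (21 − 6) − 13 = 2, and the invariant factors of ∂_2 are all 1, so H_1 ≅ Z^2.
  H_2: rank ker ∂_2 − rank ∂_3 = (14 − 13) − 0 = 1, and there is no ∂_3, so H_2 ≅ Z.

(K is a triangulation of the torus T^2.)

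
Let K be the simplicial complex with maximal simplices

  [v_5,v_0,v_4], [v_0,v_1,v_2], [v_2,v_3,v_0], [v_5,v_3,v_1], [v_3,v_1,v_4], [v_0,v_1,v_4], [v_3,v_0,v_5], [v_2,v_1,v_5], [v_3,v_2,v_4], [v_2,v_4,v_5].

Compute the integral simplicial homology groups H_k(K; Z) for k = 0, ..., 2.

Take the total order v_0 < v_1 < v_2 < v_3 < v_4 < v_5 on the vertex set. Then K (dimension 2) consists of the simplices:

  0-simplices (6): [v_0], [v_1], [v_2], [v_3], [v_4], [v_5]
  1-simplices (15): (15 of them)
  2-simplices (10): [v_0,v_1,v_2], [v_0,v_1,v_4], [v_0,v_2,v_3], [v_0,v_3,v_5], [v_0,v_4,v_5], [v_1,v_2,v_5], [v_1,v_3,v_4], [v_1,v_3,v_5], [v_2,v_3,v_4], [v_2,v_4,v_5]

giving chain groups C_0 ≅ Z^6, C_1 ≅ Z^15, C_2 ≅ Z^10.

The boundary map ∂_1: C_1 → C_0 sends each edge [p,q] (with p < q) to q − p. For instance
  ∂[v_0,v_5] = [v_5] − [v_0].
The 6×15 boundary matrix has rank 5 and Smith normal form diag(1,1,1,1,1).

The boundary map ∂_2: C_2 → C_1 sends each 2-simplex [p,q,r] to [q,r] − [p,r] + [p,q]. For instance
  ∂[v_1,v_2,v_5] = [v_2,v_5] − [v_1,v_5] + [v_1,v_2],
  ∂[v_0,v_1,v_2] = [v_1,v_2] − [v_0,v_2] + [v_0,v_1].
As a 15×10 matrix over Z this has rank 10, with invariant factors (1,1,1,1,1,1,1,1,1,2).

Reading off H_k = ker ∂_k / im ∂_{k+1}:

  H_0: rank C_0 − rank ∂_1 = 6 − 5 = 1, and the invariant factors of ∂_1 are all 1, so H_0 = Z.
  H_1: rank ker ∂_1 − rank ∂_2 = (15 − 5) − 10 = 0, and ∂_2 has invariant factor 2 > 1, so H_1 = Z/2.
  H_2: rank ker ∂_2 − rank ∂_3 = (10 − 10) − 0 = 0, and there is no ∂_3, so H_2 = 0.

As a check, the Euler characteristic is 6 − 15 + 10 = 1, which agrees with 1 − 0 + 0 = 1.
(K is a triangulation of the real projective plane RP^2.)

H_0 = Z,  H_1 = Z/2,  H_2 = 0.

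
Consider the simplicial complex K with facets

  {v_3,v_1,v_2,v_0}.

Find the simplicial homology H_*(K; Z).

Take the total order v_0 < v_1 < v_2 < v_3 on the vertex set. Then K (dimension 3) consists of the simplices:

  0-simplices (4): [v_0], [v_1], [v_2], [v_3]
  1-simplices (6): [v_0,v_1], [v_0,v_2], [v_0,v_3], [v_1,v_2], [v_1,v_3], [v_2,v_3]
  2-simplices (4): [v_0,v_1,v_2], [v_0,v_1,v_3], [v_0,v_2,v_3], [v_1,v_2,v_3]
  3-simplices (1): [v_0,v_1,v_2,v_3]

so the chain groups are C_0 ≅ Z^4, C_1 ≅ Z^6, C_2 ≅ Z^4, C_3 ≅ Z^1.

The boundary map ∂_1: C_1 → C_0 is given by ∂[p,q] = [q] − [p]. For instance
  ∂[v_1,v_2] = [v_2] − [v_1].
This gives a 4×6 integer matrix of rank 3; reducing to Smith normal form yields diagonal entries (1,1,1).

∂_2: C_2 → C_1 sends each 2-simplex [p,q,r] to [q,r] − [p,r] + [p,q]. For instance
  ∂[v_0,v_2,v_3] = [v_2,v_3] − [v_0,v_3] + [v_0,v_2],
  ∂[v_1,v_2,v_3] = [v_2,v_3] − [v_1,v_3] + [v_1,v_2].
The 6×4 boundary matrix has rank 3 and Smith normal form diag(1,1,1).

Boundary ∂_3: C_3 → C_2 sends each 3-simplex σ to the alternating sum Σ_i (−1)^i (σ with its i-th vertex removed). For instance
  ∂[v_0,v_1,v_2,v_3] = [v_1,v_2,v_3] − [v_0,v_2,v_3] + [v_0,v_1,v_3] − [v_0,v_1,v_2].
This gives a 4×1 integer matrix of rank 1; reducing to Smith normal form yields diagonal entries (1).

Computing H_k = (kernel of ∂_k) / (image of ∂_{k+1}):

  H_0: rank C_0 − rank ∂_1 = 4 − 3 = 1, and the invariant factors of ∂_1 are all 1, so H_0 ≅ Z.
  H_1: rank ker ∂_1 − rank ∂_2 = (6 − 3) − 3 = 0, and the invariant factors of ∂_2 are all 1, so H_1 ≅ 0.
  H_2: rank ker ∂_2 − rank ∂_3 = (4 − 3) − 1 = 0, and the invariant factors of ∂_3 are all 1, so H_2 ≅ 0.
  H_3: rank ker ∂_3 − rank ∂_4 = (1 − 1) − 0 = 0, and there is no ∂_4, so H_3 ≅ 0.

H_0 ≅ Z,  H_1 = 0,  H_2 = 0,  H_3 = 0.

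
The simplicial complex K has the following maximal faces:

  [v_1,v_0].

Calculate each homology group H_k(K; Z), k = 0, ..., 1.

H_0 ≅ Z,  H_1 = 0.

Take the total order v_0 < v_1 on the vertex set. Then K (dimension 1) consists of the simplices:

  0-simplices (2): [v_0], [v_1]
  1-simplices (1): [v_0,v_1]

Hence C_0 ≅ Z^2, C_1 ≅ Z^1.

∂_1: C_1 → C_0 sends each edge [p,q] (with p < q) to q − p. For instance
  ∂[v_0,v_1] = [v_1] − [v_0].
The 2×1 boundary matrix has rank 1 and Smith normal form diag(1).

From H_k ≅ ker(∂_k) / im(∂_{k+1}) we obtain:

  H_0: rank C_0 − rank ∂_1 = 2 − 1 = 1, and the invariant factors of ∂_1 are all 1, so H_0 ≅ Z.
  H_1: rank ker ∂_1 − rank ∂_2 = (1 − 1) − 0 = 0, and there is no ∂_2, so H_1 ≅ 0.

(K is a triangulation of the 1-simplex.)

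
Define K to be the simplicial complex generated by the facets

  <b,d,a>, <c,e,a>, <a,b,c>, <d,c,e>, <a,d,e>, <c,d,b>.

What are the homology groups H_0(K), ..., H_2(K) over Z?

H_0 = Z,  H_1 = 0,  H_2 = Z.

Fix the vertex order a < b < c < d < e and write every simplex with vertices in increasing order. Then dim K = 2 and the simplices of K are:

  0-simplices (5): a, b, c, d, e
  1-simplices (9): ab, ac, ad, ae, bc, bd, cd, ce, de
  2-simplices (6): abc, abd, ace, ade, bcd, cde

giving chain groups C_0 ≅ Z^5, C_1 ≅ Z^9, C_2 ≅ Z^6.

The boundary map ∂_1: C_1 → C_0 sends each edge [p,q] (with p < q) to q − p. For instance
  ∂de = e − d.
The resulting 5×9 matrix has rank 4, and its Smith normal form has invariant factors (1,1,1,1).

The boundary map ∂_2: C_2 → C_1 maps a triangle to the signed sum of its edges. For instance
  ∂abd = bd − ad + ab,
  ∂cde = de − ce + cd.
As a 9×6 matrix over Z this has rank 5, with invariant factors (1,1,1,1,1).

Now H_k = ker ∂_k / im ∂_{k+1}, so:

  H_0: rank C_0 − rank ∂_1 = 5 − 4 = 1, and the invariant factors of ∂_1 are all 1, so H_0 = Z.
  H_1: rank ker ∂_1 − rank ∂_2 = (9 − 4) − 5 = 0, and the invariant factors of ∂_2 are all 1, so H_1 = 0.
  H_2: rank ker ∂_2 − rank ∂_3 = (6 − 5) − 0 = 1, and there is no ∂_3, so H_2 = Z.

As a check, the Euler characteristic is 5 − 9 + 6 = 2, which agrees with 1 − 0 + 1 = 2.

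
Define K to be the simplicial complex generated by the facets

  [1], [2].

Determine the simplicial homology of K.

H_0 ≅ Z^2.

We work with the vertex ordering 1 < 2. The simplices of K, each written with vertices in increasing order, are:

  0-simplices (2): [1], [2]

Hence C_0 ≅ Z^2.

From H_k ≅ ker(∂_k) / im(∂_{k+1}) we obtain:

  H_0: rank C_0 − rank ∂_1 = 2 − 0 = 2, and there is no ∂_1, so H_0 ≅ Z^2.

(K is a triangulation of a set of 2 points.)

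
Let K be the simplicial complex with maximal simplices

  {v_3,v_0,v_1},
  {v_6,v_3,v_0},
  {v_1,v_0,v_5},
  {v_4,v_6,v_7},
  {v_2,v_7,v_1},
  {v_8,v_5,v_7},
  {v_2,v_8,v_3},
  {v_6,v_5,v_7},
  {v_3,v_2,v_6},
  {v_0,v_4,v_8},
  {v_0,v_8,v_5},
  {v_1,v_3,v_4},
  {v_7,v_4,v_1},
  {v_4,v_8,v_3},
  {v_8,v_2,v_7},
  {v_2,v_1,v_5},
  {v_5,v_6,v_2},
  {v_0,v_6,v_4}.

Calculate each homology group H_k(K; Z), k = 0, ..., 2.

H_0 = Z,  H_1 = Z ⊕ Z/2Z,  H_2 = 0.

We work with the vertex ordering v_0 < v_1 < v_2 < v_3 < v_4 < v_5 < v_6 < v_7 < v_8. The simplices of K, each written with vertices in increasing order, are:

  0-simplices (9): [v_0], [v_1], [v_2], [v_3], [v_4], [v_5], [v_6], [v_7], [v_8]
  1-simplices (27): (27 of them)
  2-simplices (18): (18 of them)

so the chain groups are C_0 ≅ Z^9, C_1 ≅ Z^27, C_2 ≅ Z^18.

Boundary ∂_1: C_1 → C_0 is given by ∂[p,q] = [q] − [p]. For instance
  ∂[v_2,v_7] = [v_7] − [v_2].
As a 9×27 matrix over Z this has rank 8, with invariant factors (1,1,1,1,1,1,1,1).

Boundary ∂_2: C_2 → C_1 maps a triangle to the signed sum of its edges. For instance
  ∂[v_0,v_4,v_8] = [v_4,v_8] − [v_0,v_8] + [v_0,v_4],
  ∂[v_1,v_3,v_4] = [v_3,v_4] − [v_1,v_4] + [v_1,v_3].
This gives a 27×18 integer matrix of rank 18; reducing to Smith normal form yields diagonal entries (1,1,1,1,1,1,1,1,1,1,1,1,1,1,1,1,1,2).

From H_k ≅ ker(∂_k) / im(∂_{k+1}) we obtain:

  H_0: rank C_0 − rank ∂_1 = 9 − 8 = 1, and the invariant factors of ∂_1 are all 1, so H_0 = Z.
  H_1: rank ker ∂_1 − rank ∂_2 = (27 − 8) − 18 = 1, and ∂_2 has invariant factor 2 > 1, so H_1 = Z ⊕ Z/2Z.
  H_2: rank ker ∂_2 − rank ∂_3 = (18 − 18) − 0 = 0, and there is no ∂_3, so H_2 = 0.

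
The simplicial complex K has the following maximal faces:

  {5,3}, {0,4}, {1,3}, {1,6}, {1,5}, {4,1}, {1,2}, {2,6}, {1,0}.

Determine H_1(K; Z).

H_1 ≅ Z^3.

Order the vertices as 0 < 1 < 2 < 3 < 4 < 5 < 6. Listing each simplex with vertices in this order, K has dimension 1 with simplices:

  0-simplices (7): [0], [1], [2], [3], [4], [5], [6]
  1-simplices (9): [0,1], [0,4], [1,2], [1,3], [1,4], [1,5], [1,6], [2,6], [3,5]

giving chain groups C_0 ≅ Z^7, C_1 ≅ Z^9.

The boundary map ∂_1: C_1 → C_0 maps an edge to its endpoints' difference, ∂[p,q] = q − p.
The 7×9 boundary matrix has rank 6 and Smith normal form diag(1,1,1,1,1,1).

Computing H_k = (kernel of ∂_k) / (image of ∂_{k+1}):

  H_1: rank ker ∂_1 − rank ∂_2 = (9 − 6) − 0 = 3, and there is no ∂_2, so H_1 = Z^3.

(K is a triangulation of a wedge of 3 circles.)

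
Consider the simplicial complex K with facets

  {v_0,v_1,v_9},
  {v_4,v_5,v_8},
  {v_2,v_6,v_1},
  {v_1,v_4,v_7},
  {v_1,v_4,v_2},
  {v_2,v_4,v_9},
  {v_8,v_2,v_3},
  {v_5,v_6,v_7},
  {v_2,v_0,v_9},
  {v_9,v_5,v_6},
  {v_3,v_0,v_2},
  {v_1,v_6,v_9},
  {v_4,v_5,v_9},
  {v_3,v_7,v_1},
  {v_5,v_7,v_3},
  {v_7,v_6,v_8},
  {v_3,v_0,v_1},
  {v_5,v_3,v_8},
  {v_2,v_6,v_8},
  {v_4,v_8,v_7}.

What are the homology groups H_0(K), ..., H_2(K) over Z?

H_0 ≅ Z,  H_1 ≅ Z ⊕ Z/2Z,  H_2 = 0.

Take the total order v_0 < v_1 < v_2 < v_3 < v_4 < v_5 < v_6 < v_7 < v_8 < v_9 on the vertex set. Then K (dimension 2) consists of the simplices:

  0-simplices (10): [v_0], [v_1], [v_2], [v_3], [v_4], [v_5], [v_6], [v_7], [v_8], [v_9]
  1-simplices (30): (30 of them)
  2-simplices (20): (20 of them)

so the chain groups are C_0 ≅ Z^10, C_1 ≅ Z^30, C_2 ≅ Z^20.

The boundary map ∂_1: C_1 → C_0 is given by ∂[p,q] = [q] − [p].
As a 10×30 matrix over Z this has rank 9, with invariant factors (1,1,1,1,1,1,1,1,1).

The boundary map ∂_2: C_2 → C_1 sends each 2-simplex [p,q,r] to [q,r] − [p,r] + [p,q]. For instance
  ∂[v_0,v_2,v_9] = [v_2,v_9] − [v_0,v_9] + [v_0,v_2],
  ∂[v_0,v_2,v_3] = [v_2,v_3] − [v_0,v_3] + [v_0,v_2].
This gives a 30×20 integer matrix of rank 20; reducing to Smith normal form yields diagonal entries (1,1,1,1,1,1,1,1,1,1,1,1,1,1,1,1,1,1,1,2).

Reading off H_k = ker ∂_k / im ∂_{k+1}:

  H_0: rank C_0 − rank ∂_1 = 10 − 9 = 1, and the invariant factors of ∂_1 are all 1, so H_0 ≅ Z.
  H_1: rank ker ∂_1 − rank ∂_2 = (30 − 9) − 20 = 1, and ∂_2 has invariant factor 2 > 1, so H_1 ≅ Z ⊕ Z/2Z.
  H_2: rank ker ∂_2 − rank ∂_3 = (20 − 20) − 0 = 0, and there is no ∂_3, so H_2 ≅ 0.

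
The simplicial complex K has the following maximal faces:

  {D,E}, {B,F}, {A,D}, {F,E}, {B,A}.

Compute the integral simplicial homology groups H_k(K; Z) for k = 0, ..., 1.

Take the total order A < B < D < E < F on the vertex set. Then K (dimension 1) consists of the simplices:

  0-simplices (5): A, B, D, E, F
  1-simplices (5): AB, AD, BF, DE, EF

giving chain groups C_0 ≅ Z^5, C_1 ≅ Z^5.

Boundary ∂_1: C_1 → C_0 is given by ∂[p,q] = [q] − [p].
The resulting 5×5 matrix has rank 4, and its Smith normal form has invariant factors (1,1,1,1).

Computing H_k = (kernel of ∂_k) / (image of ∂_{k+1}):

  H_0: rank C_0 − rank ∂_1 = 5 − 4 = 1, and the invariant factors of ∂_1 are all 1, so H_0 = Z.
  H_1: rank ker ∂_1 − rank ∂_2 = (5 − 4) − 0 = 1, and there is no ∂_2, so H_1 = Z.

(K is a triangulation of the circle S^1.)

H_0 ≅ Z,  H_1 ≅ Z.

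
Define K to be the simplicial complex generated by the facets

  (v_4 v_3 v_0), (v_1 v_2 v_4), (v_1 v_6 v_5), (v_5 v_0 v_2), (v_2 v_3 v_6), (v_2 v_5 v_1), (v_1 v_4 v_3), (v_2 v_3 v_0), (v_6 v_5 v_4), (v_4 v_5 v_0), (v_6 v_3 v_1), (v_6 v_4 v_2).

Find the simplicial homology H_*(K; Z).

K has 7 vertices, 18 edges, 12 triangles.
rank ∂_0 = 0, rank ∂_1 = 6 ⇒ b_0 = 7 − 0 − 6 = 1; all invariant factors of ∂_1 are 1 so no torsion. So H_0 ≅ Z.
rank ∂_1 = 6, rank ∂_2 = 12 ⇒ b_1 = 18 − 6 − 12 = 0; ∂_2 has invariant factor(s) [2] giving torsion. So H_1 ≅ Z/2Z.
rank ∂_2 = 12, rank ∂_3 = 0 ⇒ b_2 = 12 − 12 − 0 = 0. So H_2 ≅ 0.

H_0 = Z,  H_1 = Z/2Z,  H_2 = 0.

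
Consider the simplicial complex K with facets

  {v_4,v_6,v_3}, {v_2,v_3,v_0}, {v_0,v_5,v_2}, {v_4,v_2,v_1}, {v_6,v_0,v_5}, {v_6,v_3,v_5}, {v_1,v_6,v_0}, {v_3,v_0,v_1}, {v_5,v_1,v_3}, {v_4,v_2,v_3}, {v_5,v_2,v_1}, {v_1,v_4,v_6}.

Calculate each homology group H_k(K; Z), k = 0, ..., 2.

We work with the vertex ordering v_0 < v_1 < v_2 < v_3 < v_4 < v_5 < v_6. The simplices of K, each written with vertices in increasing order, are:

  0-simplices (7): [v_0], [v_1], [v_2], [v_3], [v_4], [v_5], [v_6]
  1-simplices (18): (18 of them)
  2-simplices (12): (12 of them)

Hence C_0 ≅ Z^7, C_1 ≅ Z^18, C_2 ≅ Z^12.

∂_1: C_1 → C_0 maps an edge to its endpoints' difference, ∂[p,q] = q − p. For instance
  ∂[v_0,v_2] = [v_2] − [v_0].
The resulting 7×18 matrix has rank 6, and its Smith normal form has invariant factors (1,1,1,1,1,1).

Boundary ∂_2: C_2 → C_1 sends each 2-simplex [p,q,r] to [q,r] − [p,r] + [p,q]. For instance
  ∂[v_3,v_5,v_6] = [v_5,v_6] − [v_3,v_6] + [v_3,v_5],
  ∂[v_1,v_2,v_4] = [v_2,v_4] − [v_1,v_4] + [v_1,v_2].
This gives a 18×12 integer matrix of rank 12; reducing to Smith normal form yields diagonal entries (1,1,1,1,1,1,1,1,1,1,1,2).

Now H_k = ker ∂_k / im ∂_{k+1}, so:

  H_0: rank C_0 − rank ∂_1 = 7 − 6 = 1, and the invariant factors of ∂_1 are all 1, so H_0 ≅ Z.
  H_1: rank ker ∂_1 − rank ∂_2 = (18 − 6) − 12 = 0, and ∂_2 has invariant factor 2 > 1, so H_1 ≅ Z/2.
  H_2: rank ker ∂_2 − rank ∂_3 = (12 − 12) − 0 = 0, and there is no ∂_3, so H_2 ≅ 0.

(K is a triangulation of the real projective plane RP^2.)

H_0 = Z,  H_1 = Z/2,  H_2 = 0.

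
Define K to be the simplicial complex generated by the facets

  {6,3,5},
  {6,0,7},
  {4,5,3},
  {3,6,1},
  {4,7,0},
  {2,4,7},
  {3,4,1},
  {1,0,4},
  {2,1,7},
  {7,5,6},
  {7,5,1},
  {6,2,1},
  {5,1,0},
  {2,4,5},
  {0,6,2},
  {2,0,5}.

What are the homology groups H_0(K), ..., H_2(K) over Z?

Take the total order 0 < 1 < 2 < 3 < 4 < 5 < 6 < 7 on the vertex set. Then K (dimension 2) consists of the simplices:

  0-simplices (8): [0], [1], [2], [3], [4], [5], [6], [7]
  1-simplices (24): (24 of them)
  2-simplices (16): [0,1,4], [0,1,5], [0,2,5], [0,2,6], [0,4,7], [0,6,7], [1,2,6], [1,2,7], [1,3,4], [1,3,6], [1,5,7], [2,4,5], [2,4,7], [3,4,5], [3,5,6], [5,6,7]

so the chain groups are C_0 ≅ Z^8, C_1 ≅ Z^24, C_2 ≅ Z^16.

The boundary map ∂_1: C_1 → C_0 is given by ∂[p,q] = [q] − [p]. For instance
  ∂[5,6] = [6] − [5].
The 8×24 boundary matrix has rank 7 and Smith normal form diag(1,1,1,1,1,1,1).

∂_2: C_2 → C_1 maps a triangle to the signed sum of its edges. For instance
  ∂[0,4,7] = [4,7] − [0,7] + [0,4],
  ∂[1,3,6] = [3,6] − [1,6] + [1,3].
The 24×16 boundary matrix has rank 15 and Smith normal form diag(1,1,1,1,1,1,1,1,1,1,1,1,1,1,1).

Now H_k = ker ∂_k / im ∂_{k+1}, so:

  H_0: rank C_0 − rank ∂_1 = 8 − 7 = 1, and the invariant factors of ∂_1 are all 1, so H_0 = Z.
  H_1: rank ker ∂_1 − rank ∂_2 = (24 − 7) − 15 = 2, and the invariant factors of ∂_2 are all 1, so H_1 = Z^2.
  H_2: rank ker ∂_2 − rank ∂_3 = (16 − 15) − 0 = 1, and there is no ∂_3, so H_2 = Z.

H_0 = Z,  H_1 = Z^2,  H_2 = Z.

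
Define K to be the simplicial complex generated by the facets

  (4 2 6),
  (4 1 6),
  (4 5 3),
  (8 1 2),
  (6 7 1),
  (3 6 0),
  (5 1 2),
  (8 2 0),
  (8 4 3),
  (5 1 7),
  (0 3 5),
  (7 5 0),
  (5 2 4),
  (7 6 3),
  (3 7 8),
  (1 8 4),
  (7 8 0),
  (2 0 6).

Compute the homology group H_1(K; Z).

Take the total order 0 < 1 < 2 < 3 < 4 < 5 < 6 < 7 < 8 on the vertex set. Then K (dimension 2) consists of the simplices:

  0-simplices (9): [0], [1], [2], [3], [4], [5], [6], [7], [8]
  1-simplices (27): (27 of them)
  2-simplices (18): [0,2,6], [0,2,8], [0,3,5], [0,3,6], [0,5,7], [0,7,8], [1,2,5], [1,2,8], [1,4,6], [1,4,8], [1,5,7], [1,6,7], [2,4,5], [2,4,6], [3,4,5], [3,4,8], [3,6,7], [3,7,8]

Hence C_0 ≅ Z^9, C_1 ≅ Z^27, C_2 ≅ Z^18.

The boundary map ∂_1: C_1 → C_0 sends each edge [p,q] (with p < q) to q − p. For instance
  ∂[0,6] = [6] − [0].
The resulting 9×27 matrix has rank 8, and its Smith normal form has invariant factors (1,1,1,1,1,1,1,1).

∂_2: C_2 → C_1 acts by ∂[p,q,r] = [q,r] − [p,r] + [p,q]. For instance
  ∂[3,4,8] = [4,8] − [3,8] + [3,4],
  ∂[0,7,8] = [7,8] − [0,8] + [0,7].
This gives a 27×18 integer matrix of rank 18; reducing to Smith normal form yields diagonal entries (1,1,1,1,1,1,1,1,1,1,1,1,1,1,1,1,1,2).

Reading off H_k = ker ∂_k / im ∂_{k+1}:

  H_1: rank ker ∂_1 − rank ∂_2 = (27 − 8) − 18 = 1, and ∂_2 has invariant factor 2 > 1, so H_1 = Z ⊕ Z_2.

(K is a triangulation of the Klein bottle.)

H_1 = Z ⊕ Z_2.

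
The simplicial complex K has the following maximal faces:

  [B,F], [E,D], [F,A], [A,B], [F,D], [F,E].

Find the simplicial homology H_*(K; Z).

H_0 ≅ Z,  H_1 ≅ Z^2.

Take the total order A < B < D < E < F on the vertex set. Then K (dimension 1) consists of the simplices:

  0-simplices (5): A, B, D, E, F
  1-simplices (6): AB, AF, BF, DE, DF, EF

so the chain groups are C_0 ≅ Z^5, C_1 ≅ Z^6.

The boundary map ∂_1: C_1 → C_0 is given by ∂[p,q] = [q] − [p].
The resulting 5×6 matrix has rank 4, and its Smith normal form has invariant factors (1,1,1,1).

Computing H_k = (kernel of ∂_k) / (image of ∂_{k+1}):

  H_0: rank C_0 − rank ∂_1 = 5 − 4 = 1, and the invariant factors of ∂_1 are all 1, so H_0 ≅ Z.
  H_1: rank ker ∂_1 − rank ∂_2 = (6 − 4) − 0 = 2, and there is no ∂_2, so H_1 ≅ Z^2.

As a check, the Euler characteristic is 5 − 6 = -1, which agrees with 1 − 2 = -1.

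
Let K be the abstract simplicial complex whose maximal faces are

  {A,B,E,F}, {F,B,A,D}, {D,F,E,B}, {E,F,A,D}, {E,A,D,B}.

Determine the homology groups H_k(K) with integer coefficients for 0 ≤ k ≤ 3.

H_0 ≅ Z,  H_1 = 0,  H_2 = 0,  H_3 ≅ Z.

Order the vertices as A < B < D < E < F. Listing each simplex with vertices in this order, K has dimension 3 with simplices:

  0-simplices (5): A, B, D, E, F
  1-simplices (10): AB, AD, AE, AF, BD, BE, BF, DE, DF, EF
  2-simplices (10): ABD, ABE, ABF, ADE, ADF, AEF, BDE, BDF, BEF, DEF
  3-simplices (5): ABDE, ABDF, ABEF, ADEF, BDEF

Hence C_0 ≅ Z^5, C_1 ≅ Z^10, C_2 ≅ Z^10, C_3 ≅ Z^5.

∂_1: C_1 → C_0 maps an edge to its endpoints' difference, ∂[p,q] = q − p.
The resulting 5×10 matrix has rank 4, and its Smith normal form has invariant factors (1,1,1,1).

∂_2: C_2 → C_1 acts by ∂[p,q,r] = [q,r] − [p,r] + [p,q]. For instance
  ∂ADE = DE − AE + AD,
  ∂BDE = DE − BE + BD.
As a 10×10 matrix over Z this has rank 6, with invariant factors (1,1,1,1,1,1).

The boundary map ∂_3: C_3 → C_2 sends each 3-simplex σ to the alternating sum Σ_i (−1)^i (σ with its i-th vertex removed). For instance
  ∂ADEF = DEF − AEF + ADF − ADE,
  ∂BDEF = DEF − BEF + BDF − BDE.
This gives a 10×5 integer matrix of rank 4; reducing to Smith normal form yields diagonal entries (1,1,1,1).

Reading off H_k = ker ∂_k / im ∂_{k+1}:

  H_0: rank C_0 − rank ∂_1 = 5 − 4 = 1, and the invariant factors of ∂_1 are all 1, so H_0 = Z.
  H_1: rank ker ∂_1 − rank ∂_2 = (10 − 4) − 6 = 0, and the invariant factors of ∂_2 are all 1, so H_1 = 0.
  H_2: rank ker ∂_2 − rank ∂_3 = (10 − 6) − 4 = 0, and the invariant factors of ∂_3 are all 1, so H_2 = 0.
  H_3: rank ker ∂_3 − rank ∂_4 = (5 − 4) − 0 = 1, and there is no ∂_4, so H_3 = Z.

As a check, the Euler characteristic is 5 − 10 + 10 − 5 = 0, which agrees with 1 − 0 + 0 − 1 = 0.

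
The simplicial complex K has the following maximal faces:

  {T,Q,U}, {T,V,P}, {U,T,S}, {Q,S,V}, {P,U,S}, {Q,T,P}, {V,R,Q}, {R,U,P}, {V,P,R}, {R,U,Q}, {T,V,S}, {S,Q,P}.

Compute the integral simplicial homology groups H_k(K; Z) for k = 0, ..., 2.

H_0 ≅ Z,  H_1 ≅ Z/2,  H_2 = 0.

Take the total order P < Q < R < S < T < U < V on the vertex set. Then K (dimension 2) consists of the simplices:

  0-simplices (7): P, Q, R, S, T, U, V
  1-simplices (18): PQ, PR, PS, PT, PU, PV, QR, QS, QT, QU, QV, RU, RV, ST, SU, SV, TU, TV
  2-simplices (12): PQS, PQT, PRU, PRV, PSU, PTV, QRU, QRV, QSV, QTU, STU, STV

Hence C_0 ≅ Z^7, C_1 ≅ Z^18, C_2 ≅ Z^12.

Boundary ∂_1: C_1 → C_0 is given by ∂[p,q] = [q] − [p]. For instance
  ∂PV = V − P.
The resulting 7×18 matrix has rank 6, and its Smith normal form has invariant factors (1,1,1,1,1,1).

The boundary map ∂_2: C_2 → C_1 acts by ∂[p,q,r] = [q,r] − [p,r] + [p,q]. For instance
  ∂QRU = RU − QU + QR,
  ∂PSU = SU − PU + PS.
The resulting 18×12 matrix has rank 12, and its Smith normal form has invariant factors (1,1,1,1,1,1,1,1,1,1,1,2).

Now H_k = ker ∂_k / im ∂_{k+1}, so:

  H_0: rank C_0 − rank ∂_1 = 7 − 6 = 1, and the invariant factors of ∂_1 are all 1, so H_0 = Z.
  H_1: rank ker ∂_1 − rank ∂_2 = (18 − 6) − 12 = 0, and ∂_2 has invariant factor 2 > 1, so H_1 = Z/2.
  H_2: rank ker ∂_2 − rank ∂_3 = (12 − 12) − 0 = 0, and there is no ∂_3, so H_2 = 0.

As a check, the Euler characteristic is 7 − 18 + 12 = 1, which agrees with 1 − 0 + 0 = 1.
(K is a triangulation of the real projective plane RP^2.)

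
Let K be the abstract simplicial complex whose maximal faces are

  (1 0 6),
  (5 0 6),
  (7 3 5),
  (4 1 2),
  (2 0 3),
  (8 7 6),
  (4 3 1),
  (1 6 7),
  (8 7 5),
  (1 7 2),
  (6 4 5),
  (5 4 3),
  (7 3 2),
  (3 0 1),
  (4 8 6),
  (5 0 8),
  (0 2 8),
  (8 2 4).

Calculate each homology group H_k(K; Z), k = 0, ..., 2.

Take the total order 0 < 1 < 2 < 3 < 4 < 5 < 6 < 7 < 8 on the vertex set. Then K (dimension 2) consists of the simplices:

  0-simplices (9): [0], [1], [2], [3], [4], [5], [6], [7], [8]
  1-simplices (27): (27 of them)
  2-simplices (18): [0,1,3], [0,1,6], [0,2,3], [0,2,8], [0,5,6], [0,5,8], [1,2,4], [1,2,7], [1,3,4], [1,6,7], [2,3,7], [2,4,8], [3,4,5], [3,5,7], [4,5,6], [4,6,8], [5,7,8], [6,7,8]

Hence C_0 ≅ Z^9, C_1 ≅ Z^27, C_2 ≅ Z^18.

The boundary map ∂_1: C_1 → C_0 is given by ∂[p,q] = [q] − [p].
The 9×27 boundary matrix has rank 8 and Smith normal form diag(1,1,1,1,1,1,1,1).

∂_2: C_2 → C_1 acts by ∂[p,q,r] = [q,r] − [p,r] + [p,q]. For instance
  ∂[0,5,8] = [5,8] − [0,8] + [0,5],
  ∂[0,2,3] = [2,3] − [0,3] + [0,2].
The 27×18 boundary matrix has rank 18 and Smith normal form diag(1,1,1,1,1,1,1,1,1,1,1,1,1,1,1,1,1,2).

Now H_k = ker ∂_k / im ∂_{k+1}, so:

  H_0: rank C_0 − rank ∂_1 = 9 − 8 = 1, and the invariant factors of ∂_1 are all 1, so H_0 ≅ Z.
  H_1: rank ker ∂_1 − rank ∂_2 = (27 − 8) − 18 = 1, and ∂_2 has invariant factor 2 > 1, so H_1 ≅ Z ⊕ Z/2Z.
  H_2: rank ker ∂_2 − rank ∂_3 = (18 − 18) − 0 = 0, and there is no ∂_3, so H_2 ≅ 0.

(K is a triangulation of the Klein bottle.)

H_0 ≅ Z,  H_1 ≅ Z ⊕ Z/2Z,  H_2 = 0.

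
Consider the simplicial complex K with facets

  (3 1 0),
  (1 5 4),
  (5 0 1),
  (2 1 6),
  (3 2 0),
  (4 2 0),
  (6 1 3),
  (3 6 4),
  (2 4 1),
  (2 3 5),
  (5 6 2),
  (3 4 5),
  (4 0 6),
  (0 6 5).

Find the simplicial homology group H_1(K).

H_1 = Z^2.

We work with the vertex ordering 0 < 1 < 2 < 3 < 4 < 5 < 6. The simplices of K, each written with vertices in increasing order, are:

  0-simplices (7): [0], [1], [2], [3], [4], [5], [6]
  1-simplices (21): [0,1], [0,2], [0,3], [0,4], [0,5], [0,6], [1,2], [1,3], [1,4], [1,5], [1,6], [2,3], [2,4], [2,5], [2,6], [3,4], [3,5], [3,6], [4,5], [4,6], [5,6]
  2-simplices (14): [0,1,3], [0,1,5], [0,2,3], [0,2,4], [0,4,6], [0,5,6], [1,2,4], [1,2,6], [1,3,6], [1,4,5], [2,3,5], [2,5,6], [3,4,5], [3,4,6]

Hence C_0 ≅ Z^7, C_1 ≅ Z^21, C_2 ≅ Z^14.

∂_1: C_1 → C_0 sends each edge [p,q] (with p < q) to q − p. For instance
  ∂[3,6] = [6] − [3].
The 7×21 boundary matrix has rank 6 and Smith normal form diag(1,1,1,1,1,1).

The boundary map ∂_2: C_2 → C_1 sends each 2-simplex [p,q,r] to [q,r] − [p,r] + [p,q]. For instance
  ∂[1,3,6] = [3,6] − [1,6] + [1,3],
  ∂[3,4,6] = [4,6] − [3,6] + [3,4].
The resulting 21×14 matrix has rank 13, and its Smith normal form has invariant factors (1,1,1,1,1,1,1,1,1,1,1,1,1).

Now H_k = ker ∂_k / im ∂_{k+1}, so:

  H_1: rank ker ∂_1 − rank ∂_2 = (21 − 6) − 13 = 2, and the invariant factors of ∂_2 are all 1, so H_1 = Z^2.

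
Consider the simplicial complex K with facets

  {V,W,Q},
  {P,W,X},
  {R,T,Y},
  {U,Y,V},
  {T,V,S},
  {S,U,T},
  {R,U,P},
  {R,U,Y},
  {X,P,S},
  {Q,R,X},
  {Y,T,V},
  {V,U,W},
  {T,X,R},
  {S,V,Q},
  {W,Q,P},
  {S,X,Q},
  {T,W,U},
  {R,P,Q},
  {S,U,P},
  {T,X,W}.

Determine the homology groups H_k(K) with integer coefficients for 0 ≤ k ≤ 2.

H_0 ≅ Z,  H_1 ≅ Z ⊕ Z/2,  H_2 = 0.

K has 10 vertices, 30 edges, 20 triangles.
rank ∂_0 = 0, rank ∂_1 = 9 ⇒ b_0 = 10 − 0 − 9 = 1; all invariant factors of ∂_1 are 1 so no torsion. So H_0 ≅ Z.
rank ∂_1 = 9, rank ∂_2 = 20 ⇒ b_1 = 30 − 9 − 20 = 1; ∂_2 has invariant factor(s) [2] giving torsion. So H_1 ≅ Z ⊕ Z/2.
rank ∂_2 = 20, rank ∂_3 = 0 ⇒ b_2 = 20 − 20 − 0 = 0. So H_2 ≅ 0.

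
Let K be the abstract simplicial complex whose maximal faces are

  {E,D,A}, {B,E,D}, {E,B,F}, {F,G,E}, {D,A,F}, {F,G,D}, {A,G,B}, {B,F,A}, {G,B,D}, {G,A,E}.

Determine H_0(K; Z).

H_0 = Z.

Order the vertices as A < B < D < E < F < G. Listing each simplex with vertices in this order, K has dimension 2 with simplices:

  0-simplices (6): A, B, D, E, F, G
  1-simplices (15): AB, AD, AE, AF, AG, BD, BE, BF, BG, DE, DF, DG, EF, EG, FG
  2-simplices (10): ABF, ABG, ADE, ADF, AEG, BDE, BDG, BEF, DFG, EFG

Hence C_0 ≅ Z^6, C_1 ≅ Z^15, C_2 ≅ Z^10.

Boundary ∂_1: C_1 → C_0 is given by ∂[p,q] = [q] − [p]. For instance
  ∂EG = G − E.
The resulting 6×15 matrix has rank 5, and its Smith normal form has invariant factors (1,1,1,1,1).

Boundary ∂_2: C_2 → C_1 acts by ∂[p,q,r] = [q,r] − [p,r] + [p,q]. For instance
  ∂ABF = BF − AF + AB,
  ∂DFG = FG − DG + DF.
As a 15×10 matrix over Z this has rank 10, with invariant factors (1,1,1,1,1,1,1,1,1,2).

From H_k ≅ ker(∂_k) / im(∂_{k+1}) we obtain:

  H_0: rank C_0 − rank ∂_1 = 6 − 5 = 1, and the invariant factors of ∂_1 are all 1, so H_0 ≅ Z.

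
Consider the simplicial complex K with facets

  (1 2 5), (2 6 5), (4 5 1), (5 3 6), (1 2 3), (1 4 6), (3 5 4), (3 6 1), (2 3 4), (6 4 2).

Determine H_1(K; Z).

Take the total order 1 < 2 < 3 < 4 < 5 < 6 on the vertex set. Then K (dimension 2) consists of the simplices:

  0-simplices (6): [1], [2], [3], [4], [5], [6]
  1-simplices (15): [1,2], [1,3], [1,4], [1,5], [1,6], [2,3], [2,4], [2,5], [2,6], [3,4], [3,5], [3,6], [4,5], [4,6], [5,6]
  2-simplices (10): [1,2,3], [1,2,5], [1,3,6], [1,4,5], [1,4,6], [2,3,4], [2,4,6], [2,5,6], [3,4,5], [3,5,6]

so the chain groups are C_0 ≅ Z^6, C_1 ≅ Z^15, C_2 ≅ Z^10.

Boundary ∂_1: C_1 → C_0 sends each edge [p,q] (with p < q) to q − p. For instance
  ∂[4,5] = [5] − [4].
The resulting 6×15 matrix has rank 5, and its Smith normal form has invariant factors (1,1,1,1,1).

Boundary ∂_2: C_2 → C_1 maps a triangle to the signed sum of its edges. For instance
  ∂[1,4,5] = [4,5] − [1,5] + [1,4],
  ∂[1,2,5] = [2,5] − [1,5] + [1,2].
This gives a 15×10 integer matrix of rank 10; reducing to Smith normal form yields diagonal entries (1,1,1,1,1,1,1,1,1,2).

Computing H_k = (kernel of ∂_k) / (image of ∂_{k+1}):

  H_1: rank ker ∂_1 − rank ∂_2 = (15 − 5) − 10 = 0, and ∂_2 has invariant factor 2 > 1, so H_1 = Z/2.

(K is a triangulation of the real projective plane RP^2.)

H_1 = Z/2.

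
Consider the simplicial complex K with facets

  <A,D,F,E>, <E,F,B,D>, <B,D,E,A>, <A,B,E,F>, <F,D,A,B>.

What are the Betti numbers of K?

Take the total order A < B < D < E < F on the vertex set. Then K (dimension 3) consists of the simplices:

  0-simplices (5): A, B, D, E, F
  1-simplices (10): AB, AD, AE, AF, BD, BE, BF, DE, DF, EF
  2-simplices (10): ABD, ABE, ABF, ADE, ADF, AEF, BDE, BDF, BEF, DEF
  3-simplices (5): ABDE, ABDF, ABEF, ADEF, BDEF

so the chain groups are C_0 ≅ Z^5, C_1 ≅ Z^10, C_2 ≅ Z^10, C_3 ≅ Z^5.

∂_1: C_1 → C_0 sends each edge [p,q] (with p < q) to q − p. For instance
  ∂AF = F − A.
The 5×10 boundary matrix has rank 4 and Smith normal form diag(1,1,1,1).

Boundary ∂_2: C_2 → C_1 maps a triangle to the signed sum of its edges. For instance
  ∂DEF = EF − DF + DE,
  ∂BEF = EF − BF + BE.
The 10×10 boundary matrix has rank 6 and Smith normal form diag(1,1,1,1,1,1).

The boundary map ∂_3: C_3 → C_2 sends each 3-simplex σ to the alternating sum Σ_i (−1)^i (σ with its i-th vertex removed). For instance
  ∂ABDF = BDF − ADF + ABF − ABD,
  ∂ABEF = BEF − AEF + ABF − ABE.
The 10×5 boundary matrix has rank 4 and Smith normal form diag(1,1,1,1).

Now H_k = ker ∂_k / im ∂_{k+1}, so:

  H_0: rank C_0 − rank ∂_1 = 5 − 4 = 1, and the invariant factors of ∂_1 are all 1, so H_0 = Z.
  H_1: rank ker ∂_1 − rank ∂_2 = (10 − 4) − 6 = 0, and the invariant factors of ∂_2 are all 1, so H_1 = 0.
  H_2: rank ker ∂_2 − rank ∂_3 = (10 − 6) − 4 = 0, and the invariant factors of ∂_3 are all 1, so H_2 = 0.
  H_3: rank ker ∂_3 − rank ∂_4 = (5 − 4) − 0 = 1, and there is no ∂_4, so H_3 = Z.

As a check, the Euler characteristic is 5 − 10 + 10 − 5 = 0, which agrees with 1 − 0 + 0 − 1 = 0.
(K is a triangulation of the 3-sphere S^3.)

Hence the Betti numbers are b_0 = 1, b_1 = 0, b_2 = 0, b_3 = 1.

b_0 = 1, b_1 = 0, b_2 = 0, b_3 = 1.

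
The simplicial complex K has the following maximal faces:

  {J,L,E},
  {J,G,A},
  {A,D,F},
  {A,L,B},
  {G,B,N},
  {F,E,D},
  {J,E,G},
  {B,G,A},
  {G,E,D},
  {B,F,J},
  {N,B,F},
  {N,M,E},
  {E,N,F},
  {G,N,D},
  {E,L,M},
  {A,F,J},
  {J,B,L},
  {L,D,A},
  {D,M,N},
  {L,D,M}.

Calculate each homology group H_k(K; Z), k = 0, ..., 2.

H_0 ≅ Z,  H_1 ≅ Z ⊕ Z/2,  H_2 = 0.

Take the total order A < B < D < E < F < G < J < L < M < N on the vertex set. Then K (dimension 2) consists of the simplices:

  0-simplices (10): A, B, D, E, F, G, J, L, M, N
  1-simplices (30): AB, AD, AF, AG, AJ, AL, BF, BG, BJ, BL, BN, DE, DF, DG, DL, DM, DN, EF, EG, EJ, EL, EM, EN, FJ, FN, GJ, GN, JL, LM, MN
  2-simplices (20): ABG, ABL, ADF, ADL, AFJ, AGJ, BFJ, BFN, BGN, BJL, DEF, DEG, DGN, DLM, DMN, EFN, EGJ, EJL, ELM, EMN

so the chain groups are C_0 ≅ Z^10, C_1 ≅ Z^30, C_2 ≅ Z^20.

∂_1: C_1 → C_0 maps an edge to its endpoints' difference, ∂[p,q] = q − p. For instance
  ∂DM = M − D.
The 10×30 boundary matrix has rank 9 and Smith normal form diag(1,1,1,1,1,1,1,1,1).

∂_2: C_2 → C_1 maps a triangle to the signed sum of its edges. For instance
  ∂AFJ = FJ − AJ + AF,
  ∂ADF = DF − AF + AD.
The resulting 30×20 matrix has rank 20, and its Smith normal form has invariant factors (1,1,1,1,1,1,1,1,1,1,1,1,1,1,1,1,1,1,1,2).

Computing H_k = (kernel of ∂_k) / (image of ∂_{k+1}):

  H_0: rank C_0 − rank ∂_1 = 10 − 9 = 1, and the invariant factors of ∂_1 are all 1, so H_0 ≅ Z.
  H_1: rank ker ∂_1 − rank ∂_2 = (30 − 9) − 20 = 1, and ∂_2 has invariant factor 2 > 1, so H_1 ≅ Z ⊕ Z/2.
  H_2: rank ker ∂_2 − rank ∂_3 = (20 − 20) − 0 = 0, and there is no ∂_3, so H_2 ≅ 0.

As a check, the Euler characteristic is 10 − 30 + 20 = 0, which agrees with 1 − 1 + 0 = 0.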